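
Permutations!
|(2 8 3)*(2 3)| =|(2 8)| =2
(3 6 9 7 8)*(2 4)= (2 4)(3 6 9 7 8)= [0, 1, 4, 6, 2, 5, 9, 8, 3, 7]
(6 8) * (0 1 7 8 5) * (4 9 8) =(0 1 7 4 9 8 6 5) =[1, 7, 2, 3, 9, 0, 5, 4, 6, 8]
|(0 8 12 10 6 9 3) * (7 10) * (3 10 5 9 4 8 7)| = |(0 7 5 9 10 6 4 8 12 3)| = 10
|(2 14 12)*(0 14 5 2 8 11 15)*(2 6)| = 6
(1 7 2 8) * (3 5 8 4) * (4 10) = [0, 7, 10, 5, 3, 8, 6, 2, 1, 9, 4] = (1 7 2 10 4 3 5 8)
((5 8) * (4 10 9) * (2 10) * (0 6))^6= (2 9)(4 10)= [0, 1, 9, 3, 10, 5, 6, 7, 8, 2, 4]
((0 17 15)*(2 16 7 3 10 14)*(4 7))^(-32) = [17, 1, 7, 2, 10, 5, 6, 14, 8, 9, 16, 11, 12, 13, 4, 0, 3, 15] = (0 17 15)(2 7 14 4 10 16 3)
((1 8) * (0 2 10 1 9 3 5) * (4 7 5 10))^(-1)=(0 5 7 4 2)(1 10 3 9 8)=[5, 10, 0, 9, 2, 7, 6, 4, 1, 8, 3]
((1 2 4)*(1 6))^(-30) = (1 4)(2 6) = [0, 4, 6, 3, 1, 5, 2]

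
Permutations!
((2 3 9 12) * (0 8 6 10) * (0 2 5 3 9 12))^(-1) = (0 9 2 10 6 8)(3 5 12) = [9, 1, 10, 5, 4, 12, 8, 7, 0, 2, 6, 11, 3]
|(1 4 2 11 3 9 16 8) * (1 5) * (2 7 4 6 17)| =|(1 6 17 2 11 3 9 16 8 5)(4 7)| =10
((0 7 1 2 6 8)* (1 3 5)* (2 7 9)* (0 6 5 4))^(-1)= (0 4 3 7 1 5 2 9)(6 8)= [4, 5, 9, 7, 3, 2, 8, 1, 6, 0]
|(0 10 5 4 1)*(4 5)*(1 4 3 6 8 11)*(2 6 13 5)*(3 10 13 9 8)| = 10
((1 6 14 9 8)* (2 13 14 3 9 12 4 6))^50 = (14) = [0, 1, 2, 3, 4, 5, 6, 7, 8, 9, 10, 11, 12, 13, 14]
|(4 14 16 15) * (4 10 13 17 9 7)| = |(4 14 16 15 10 13 17 9 7)| = 9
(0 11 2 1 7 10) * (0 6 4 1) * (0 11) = (1 7 10 6 4)(2 11) = [0, 7, 11, 3, 1, 5, 4, 10, 8, 9, 6, 2]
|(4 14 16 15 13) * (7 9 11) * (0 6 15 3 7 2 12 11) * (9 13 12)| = |(0 6 15 12 11 2 9)(3 7 13 4 14 16)| = 42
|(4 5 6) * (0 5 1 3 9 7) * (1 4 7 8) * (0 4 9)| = 9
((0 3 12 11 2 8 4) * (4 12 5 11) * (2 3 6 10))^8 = (0 6 10 2 8 12 4)(3 11 5) = [6, 1, 8, 11, 0, 3, 10, 7, 12, 9, 2, 5, 4]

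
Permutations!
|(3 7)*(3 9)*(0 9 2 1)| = |(0 9 3 7 2 1)| = 6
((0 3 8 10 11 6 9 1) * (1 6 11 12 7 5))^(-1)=(0 1 5 7 12 10 8 3)(6 9)=[1, 5, 2, 0, 4, 7, 9, 12, 3, 6, 8, 11, 10]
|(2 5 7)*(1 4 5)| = |(1 4 5 7 2)| = 5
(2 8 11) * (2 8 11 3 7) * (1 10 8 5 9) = (1 10 8 3 7 2 11 5 9) = [0, 10, 11, 7, 4, 9, 6, 2, 3, 1, 8, 5]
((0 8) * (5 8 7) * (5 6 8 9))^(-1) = (0 8 6 7)(5 9) = [8, 1, 2, 3, 4, 9, 7, 0, 6, 5]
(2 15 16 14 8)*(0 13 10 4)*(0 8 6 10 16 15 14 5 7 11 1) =(0 13 16 5 7 11 1)(2 14 6 10 4 8) =[13, 0, 14, 3, 8, 7, 10, 11, 2, 9, 4, 1, 12, 16, 6, 15, 5]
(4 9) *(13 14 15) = (4 9)(13 14 15) = [0, 1, 2, 3, 9, 5, 6, 7, 8, 4, 10, 11, 12, 14, 15, 13]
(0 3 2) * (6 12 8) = (0 3 2)(6 12 8) = [3, 1, 0, 2, 4, 5, 12, 7, 6, 9, 10, 11, 8]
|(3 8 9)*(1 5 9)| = 5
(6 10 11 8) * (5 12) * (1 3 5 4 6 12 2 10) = [0, 3, 10, 5, 6, 2, 1, 7, 12, 9, 11, 8, 4] = (1 3 5 2 10 11 8 12 4 6)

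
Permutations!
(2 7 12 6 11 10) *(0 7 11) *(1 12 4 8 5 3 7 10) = (0 10 2 11 1 12 6)(3 7 4 8 5) = [10, 12, 11, 7, 8, 3, 0, 4, 5, 9, 2, 1, 6]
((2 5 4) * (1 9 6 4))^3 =(1 4)(2 9)(5 6) =[0, 4, 9, 3, 1, 6, 5, 7, 8, 2]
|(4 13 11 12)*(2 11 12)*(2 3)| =3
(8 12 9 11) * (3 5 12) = (3 5 12 9 11 8) = [0, 1, 2, 5, 4, 12, 6, 7, 3, 11, 10, 8, 9]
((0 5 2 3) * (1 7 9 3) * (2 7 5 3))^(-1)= [3, 2, 9, 0, 4, 1, 6, 5, 8, 7]= (0 3)(1 2 9 7 5)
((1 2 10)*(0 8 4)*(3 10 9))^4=(0 8 4)(1 10 3 9 2)=[8, 10, 1, 9, 0, 5, 6, 7, 4, 2, 3]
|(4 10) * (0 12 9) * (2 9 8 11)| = |(0 12 8 11 2 9)(4 10)| = 6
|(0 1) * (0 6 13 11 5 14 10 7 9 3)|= 11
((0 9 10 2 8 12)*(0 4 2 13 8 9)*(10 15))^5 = [0, 1, 8, 3, 13, 5, 6, 7, 15, 12, 2, 11, 10, 9, 14, 4] = (2 8 15 4 13 9 12 10)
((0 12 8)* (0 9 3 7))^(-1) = [7, 1, 2, 9, 4, 5, 6, 3, 12, 8, 10, 11, 0] = (0 7 3 9 8 12)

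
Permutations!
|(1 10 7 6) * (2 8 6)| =6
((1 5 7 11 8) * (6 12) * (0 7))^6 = (12) = [0, 1, 2, 3, 4, 5, 6, 7, 8, 9, 10, 11, 12]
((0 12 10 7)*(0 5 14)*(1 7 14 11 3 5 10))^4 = (0 10 1)(3 5 11)(7 12 14) = [10, 0, 2, 5, 4, 11, 6, 12, 8, 9, 1, 3, 14, 13, 7]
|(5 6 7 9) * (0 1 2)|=12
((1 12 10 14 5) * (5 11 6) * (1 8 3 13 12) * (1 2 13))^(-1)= (1 3 8 5 6 11 14 10 12 13 2)= [0, 3, 1, 8, 4, 6, 11, 7, 5, 9, 12, 14, 13, 2, 10]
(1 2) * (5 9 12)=[0, 2, 1, 3, 4, 9, 6, 7, 8, 12, 10, 11, 5]=(1 2)(5 9 12)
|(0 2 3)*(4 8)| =|(0 2 3)(4 8)| =6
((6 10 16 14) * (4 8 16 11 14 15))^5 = (4 8 16 15)(6 10 11 14) = [0, 1, 2, 3, 8, 5, 10, 7, 16, 9, 11, 14, 12, 13, 6, 4, 15]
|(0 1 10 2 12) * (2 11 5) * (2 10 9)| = 15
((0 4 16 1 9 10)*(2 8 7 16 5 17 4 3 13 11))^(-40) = (0 2 1 3 8 9 13 7 10 11 16)(4 17 5) = [2, 3, 1, 8, 17, 4, 6, 10, 9, 13, 11, 16, 12, 7, 14, 15, 0, 5]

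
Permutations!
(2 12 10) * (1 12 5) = (1 12 10 2 5) = [0, 12, 5, 3, 4, 1, 6, 7, 8, 9, 2, 11, 10]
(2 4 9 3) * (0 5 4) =(0 5 4 9 3 2) =[5, 1, 0, 2, 9, 4, 6, 7, 8, 3]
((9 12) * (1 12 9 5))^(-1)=[0, 5, 2, 3, 4, 12, 6, 7, 8, 9, 10, 11, 1]=(1 5 12)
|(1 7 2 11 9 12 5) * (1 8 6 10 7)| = 9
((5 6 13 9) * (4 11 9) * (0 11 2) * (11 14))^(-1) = (0 2 4 13 6 5 9 11 14) = [2, 1, 4, 3, 13, 9, 5, 7, 8, 11, 10, 14, 12, 6, 0]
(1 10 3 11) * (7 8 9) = (1 10 3 11)(7 8 9) = [0, 10, 2, 11, 4, 5, 6, 8, 9, 7, 3, 1]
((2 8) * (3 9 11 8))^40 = [0, 1, 2, 3, 4, 5, 6, 7, 8, 9, 10, 11] = (11)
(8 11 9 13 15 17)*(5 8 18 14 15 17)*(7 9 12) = (5 8 11 12 7 9 13 17 18 14 15) = [0, 1, 2, 3, 4, 8, 6, 9, 11, 13, 10, 12, 7, 17, 15, 5, 16, 18, 14]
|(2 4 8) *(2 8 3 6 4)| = 3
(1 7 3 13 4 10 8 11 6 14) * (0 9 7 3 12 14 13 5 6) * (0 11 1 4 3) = (0 9 7 12 14 4 10 8 1)(3 5 6 13) = [9, 0, 2, 5, 10, 6, 13, 12, 1, 7, 8, 11, 14, 3, 4]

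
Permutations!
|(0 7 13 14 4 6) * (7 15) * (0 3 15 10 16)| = 21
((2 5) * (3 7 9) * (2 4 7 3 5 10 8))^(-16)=(2 8 10)=[0, 1, 8, 3, 4, 5, 6, 7, 10, 9, 2]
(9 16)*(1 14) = (1 14)(9 16) = [0, 14, 2, 3, 4, 5, 6, 7, 8, 16, 10, 11, 12, 13, 1, 15, 9]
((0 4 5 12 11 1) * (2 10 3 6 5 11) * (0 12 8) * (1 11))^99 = (0 8 5 6 3 10 2 12 1 4) = [8, 4, 12, 10, 0, 6, 3, 7, 5, 9, 2, 11, 1]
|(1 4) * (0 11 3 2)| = 4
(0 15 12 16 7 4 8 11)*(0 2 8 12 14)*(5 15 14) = (0 14)(2 8 11)(4 12 16 7)(5 15) = [14, 1, 8, 3, 12, 15, 6, 4, 11, 9, 10, 2, 16, 13, 0, 5, 7]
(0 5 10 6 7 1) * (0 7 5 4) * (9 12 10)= (0 4)(1 7)(5 9 12 10 6)= [4, 7, 2, 3, 0, 9, 5, 1, 8, 12, 6, 11, 10]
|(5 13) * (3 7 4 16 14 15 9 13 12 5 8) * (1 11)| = 18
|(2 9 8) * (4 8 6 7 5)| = 7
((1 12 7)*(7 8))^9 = (1 12 8 7) = [0, 12, 2, 3, 4, 5, 6, 1, 7, 9, 10, 11, 8]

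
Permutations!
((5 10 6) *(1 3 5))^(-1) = (1 6 10 5 3) = [0, 6, 2, 1, 4, 3, 10, 7, 8, 9, 5]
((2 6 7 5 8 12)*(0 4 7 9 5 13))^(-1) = (0 13 7 4)(2 12 8 5 9 6) = [13, 1, 12, 3, 0, 9, 2, 4, 5, 6, 10, 11, 8, 7]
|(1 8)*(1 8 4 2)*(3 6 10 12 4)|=7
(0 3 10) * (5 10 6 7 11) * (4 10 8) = [3, 1, 2, 6, 10, 8, 7, 11, 4, 9, 0, 5] = (0 3 6 7 11 5 8 4 10)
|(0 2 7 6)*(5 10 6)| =6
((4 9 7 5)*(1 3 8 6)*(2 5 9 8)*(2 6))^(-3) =(2 5 4 8)(7 9) =[0, 1, 5, 3, 8, 4, 6, 9, 2, 7]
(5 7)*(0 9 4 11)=(0 9 4 11)(5 7)=[9, 1, 2, 3, 11, 7, 6, 5, 8, 4, 10, 0]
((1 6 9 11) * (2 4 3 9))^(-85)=(1 11 9 3 4 2 6)=[0, 11, 6, 4, 2, 5, 1, 7, 8, 3, 10, 9]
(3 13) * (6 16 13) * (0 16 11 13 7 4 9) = (0 16 7 4 9)(3 6 11 13) = [16, 1, 2, 6, 9, 5, 11, 4, 8, 0, 10, 13, 12, 3, 14, 15, 7]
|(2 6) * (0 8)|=2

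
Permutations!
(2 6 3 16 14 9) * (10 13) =(2 6 3 16 14 9)(10 13) =[0, 1, 6, 16, 4, 5, 3, 7, 8, 2, 13, 11, 12, 10, 9, 15, 14]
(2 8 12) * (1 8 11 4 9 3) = [0, 8, 11, 1, 9, 5, 6, 7, 12, 3, 10, 4, 2] = (1 8 12 2 11 4 9 3)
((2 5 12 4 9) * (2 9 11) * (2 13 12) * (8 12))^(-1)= (2 5)(4 12 8 13 11)= [0, 1, 5, 3, 12, 2, 6, 7, 13, 9, 10, 4, 8, 11]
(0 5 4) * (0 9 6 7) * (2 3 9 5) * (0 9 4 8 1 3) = (0 2)(1 3 4 5 8)(6 7 9) = [2, 3, 0, 4, 5, 8, 7, 9, 1, 6]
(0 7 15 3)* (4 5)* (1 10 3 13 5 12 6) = [7, 10, 2, 0, 12, 4, 1, 15, 8, 9, 3, 11, 6, 5, 14, 13] = (0 7 15 13 5 4 12 6 1 10 3)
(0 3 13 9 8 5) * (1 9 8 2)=(0 3 13 8 5)(1 9 2)=[3, 9, 1, 13, 4, 0, 6, 7, 5, 2, 10, 11, 12, 8]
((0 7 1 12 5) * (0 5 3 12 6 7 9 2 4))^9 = [9, 1, 4, 12, 0, 5, 6, 7, 8, 2, 10, 11, 3] = (0 9 2 4)(3 12)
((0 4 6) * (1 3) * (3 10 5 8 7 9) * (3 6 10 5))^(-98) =[10, 8, 2, 5, 3, 7, 4, 6, 9, 0, 1] =(0 10 1 8 9)(3 5 7 6 4)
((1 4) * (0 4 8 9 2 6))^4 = (0 9 4 2 1 6 8) = [9, 6, 1, 3, 2, 5, 8, 7, 0, 4]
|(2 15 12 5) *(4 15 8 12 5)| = |(2 8 12 4 15 5)| = 6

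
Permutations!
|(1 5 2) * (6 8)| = |(1 5 2)(6 8)| = 6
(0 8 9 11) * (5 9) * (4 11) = (0 8 5 9 4 11) = [8, 1, 2, 3, 11, 9, 6, 7, 5, 4, 10, 0]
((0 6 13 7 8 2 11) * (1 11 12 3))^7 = (0 3 8 6 1 2 13 11 12 7) = [3, 2, 13, 8, 4, 5, 1, 0, 6, 9, 10, 12, 7, 11]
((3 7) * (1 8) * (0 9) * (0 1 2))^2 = (0 1 2 9 8) = [1, 2, 9, 3, 4, 5, 6, 7, 0, 8]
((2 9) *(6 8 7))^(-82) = (9)(6 7 8) = [0, 1, 2, 3, 4, 5, 7, 8, 6, 9]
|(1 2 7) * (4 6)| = 6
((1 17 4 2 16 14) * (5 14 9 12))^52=[0, 5, 17, 3, 1, 9, 6, 7, 8, 2, 10, 11, 16, 13, 12, 15, 4, 14]=(1 5 9 2 17 14 12 16 4)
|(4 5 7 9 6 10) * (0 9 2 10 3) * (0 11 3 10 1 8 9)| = |(1 8 9 6 10 4 5 7 2)(3 11)| = 18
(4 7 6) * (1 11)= (1 11)(4 7 6)= [0, 11, 2, 3, 7, 5, 4, 6, 8, 9, 10, 1]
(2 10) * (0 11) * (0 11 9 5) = [9, 1, 10, 3, 4, 0, 6, 7, 8, 5, 2, 11] = (11)(0 9 5)(2 10)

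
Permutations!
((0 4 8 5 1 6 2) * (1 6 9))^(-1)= (0 2 6 5 8 4)(1 9)= [2, 9, 6, 3, 0, 8, 5, 7, 4, 1]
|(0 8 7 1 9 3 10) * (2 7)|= 8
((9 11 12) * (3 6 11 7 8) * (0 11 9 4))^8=[0, 1, 2, 7, 4, 5, 8, 6, 9, 3, 10, 11, 12]=(12)(3 7 6 8 9)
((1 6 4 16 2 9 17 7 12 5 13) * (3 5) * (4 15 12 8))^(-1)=(1 13 5 3 12 15 6)(2 16 4 8 7 17 9)=[0, 13, 16, 12, 8, 3, 1, 17, 7, 2, 10, 11, 15, 5, 14, 6, 4, 9]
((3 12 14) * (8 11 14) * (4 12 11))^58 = (3 11 14)(4 12 8) = [0, 1, 2, 11, 12, 5, 6, 7, 4, 9, 10, 14, 8, 13, 3]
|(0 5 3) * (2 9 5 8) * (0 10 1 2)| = |(0 8)(1 2 9 5 3 10)| = 6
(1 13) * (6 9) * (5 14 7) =(1 13)(5 14 7)(6 9) =[0, 13, 2, 3, 4, 14, 9, 5, 8, 6, 10, 11, 12, 1, 7]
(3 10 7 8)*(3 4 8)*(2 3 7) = (2 3 10)(4 8) = [0, 1, 3, 10, 8, 5, 6, 7, 4, 9, 2]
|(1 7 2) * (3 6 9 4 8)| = |(1 7 2)(3 6 9 4 8)| = 15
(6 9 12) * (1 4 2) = [0, 4, 1, 3, 2, 5, 9, 7, 8, 12, 10, 11, 6] = (1 4 2)(6 9 12)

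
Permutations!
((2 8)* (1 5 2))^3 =(1 8 2 5) =[0, 8, 5, 3, 4, 1, 6, 7, 2]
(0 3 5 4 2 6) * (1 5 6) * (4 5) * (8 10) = [3, 4, 1, 6, 2, 5, 0, 7, 10, 9, 8] = (0 3 6)(1 4 2)(8 10)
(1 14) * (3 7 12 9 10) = (1 14)(3 7 12 9 10) = [0, 14, 2, 7, 4, 5, 6, 12, 8, 10, 3, 11, 9, 13, 1]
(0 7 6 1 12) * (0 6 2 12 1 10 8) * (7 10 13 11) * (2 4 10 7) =[7, 1, 12, 3, 10, 5, 13, 4, 0, 9, 8, 2, 6, 11] =(0 7 4 10 8)(2 12 6 13 11)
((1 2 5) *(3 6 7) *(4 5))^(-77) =(1 5 4 2)(3 6 7) =[0, 5, 1, 6, 2, 4, 7, 3]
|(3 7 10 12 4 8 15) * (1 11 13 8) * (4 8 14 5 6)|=42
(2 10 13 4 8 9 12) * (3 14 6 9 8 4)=(2 10 13 3 14 6 9 12)=[0, 1, 10, 14, 4, 5, 9, 7, 8, 12, 13, 11, 2, 3, 6]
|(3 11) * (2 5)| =2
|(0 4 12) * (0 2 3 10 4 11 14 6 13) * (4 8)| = |(0 11 14 6 13)(2 3 10 8 4 12)| = 30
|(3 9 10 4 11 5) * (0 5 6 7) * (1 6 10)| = |(0 5 3 9 1 6 7)(4 11 10)| = 21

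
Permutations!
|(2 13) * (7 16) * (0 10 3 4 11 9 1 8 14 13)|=22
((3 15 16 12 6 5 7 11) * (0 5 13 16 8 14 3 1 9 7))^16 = (16) = [0, 1, 2, 3, 4, 5, 6, 7, 8, 9, 10, 11, 12, 13, 14, 15, 16]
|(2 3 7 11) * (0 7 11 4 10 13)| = |(0 7 4 10 13)(2 3 11)| = 15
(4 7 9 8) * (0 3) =(0 3)(4 7 9 8) =[3, 1, 2, 0, 7, 5, 6, 9, 4, 8]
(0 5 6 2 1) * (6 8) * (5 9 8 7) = (0 9 8 6 2 1)(5 7) = [9, 0, 1, 3, 4, 7, 2, 5, 6, 8]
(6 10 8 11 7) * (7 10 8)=(6 8 11 10 7)=[0, 1, 2, 3, 4, 5, 8, 6, 11, 9, 7, 10]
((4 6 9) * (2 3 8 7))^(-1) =(2 7 8 3)(4 9 6) =[0, 1, 7, 2, 9, 5, 4, 8, 3, 6]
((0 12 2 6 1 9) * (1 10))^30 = (0 2 10 9 12 6 1) = [2, 0, 10, 3, 4, 5, 1, 7, 8, 12, 9, 11, 6]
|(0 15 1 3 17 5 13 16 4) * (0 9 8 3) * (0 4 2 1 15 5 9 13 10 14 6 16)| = |(0 5 10 14 6 16 2 1 4 13)(3 17 9 8)| = 20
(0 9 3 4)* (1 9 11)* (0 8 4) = (0 11 1 9 3)(4 8) = [11, 9, 2, 0, 8, 5, 6, 7, 4, 3, 10, 1]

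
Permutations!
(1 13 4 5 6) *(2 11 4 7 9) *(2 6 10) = (1 13 7 9 6)(2 11 4 5 10) = [0, 13, 11, 3, 5, 10, 1, 9, 8, 6, 2, 4, 12, 7]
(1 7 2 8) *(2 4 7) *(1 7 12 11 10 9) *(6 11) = (1 2 8 7 4 12 6 11 10 9) = [0, 2, 8, 3, 12, 5, 11, 4, 7, 1, 9, 10, 6]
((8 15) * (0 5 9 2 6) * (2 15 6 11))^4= (0 8 9)(5 6 15)= [8, 1, 2, 3, 4, 6, 15, 7, 9, 0, 10, 11, 12, 13, 14, 5]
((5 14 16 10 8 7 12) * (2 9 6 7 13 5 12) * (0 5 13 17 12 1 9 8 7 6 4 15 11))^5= [7, 0, 9, 3, 14, 2, 6, 1, 4, 5, 12, 10, 11, 13, 8, 16, 17, 15]= (0 7 1)(2 9 5)(4 14 8)(10 12 11)(15 16 17)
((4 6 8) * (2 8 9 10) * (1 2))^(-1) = [0, 10, 1, 3, 8, 5, 4, 7, 2, 6, 9] = (1 10 9 6 4 8 2)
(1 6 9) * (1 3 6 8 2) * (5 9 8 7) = (1 7 5 9 3 6 8 2) = [0, 7, 1, 6, 4, 9, 8, 5, 2, 3]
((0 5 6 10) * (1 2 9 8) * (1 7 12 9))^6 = (0 6)(5 10)(7 9)(8 12) = [6, 1, 2, 3, 4, 10, 0, 9, 12, 7, 5, 11, 8]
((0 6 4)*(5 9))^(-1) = [4, 1, 2, 3, 6, 9, 0, 7, 8, 5] = (0 4 6)(5 9)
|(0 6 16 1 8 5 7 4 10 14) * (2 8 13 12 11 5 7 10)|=20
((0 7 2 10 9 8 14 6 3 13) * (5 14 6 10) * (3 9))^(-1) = (0 13 3 10 14 5 2 7)(6 8 9) = [13, 1, 7, 10, 4, 2, 8, 0, 9, 6, 14, 11, 12, 3, 5]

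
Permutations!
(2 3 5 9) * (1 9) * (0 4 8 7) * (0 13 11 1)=[4, 9, 3, 5, 8, 0, 6, 13, 7, 2, 10, 1, 12, 11]=(0 4 8 7 13 11 1 9 2 3 5)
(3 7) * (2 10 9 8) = (2 10 9 8)(3 7) = [0, 1, 10, 7, 4, 5, 6, 3, 2, 8, 9]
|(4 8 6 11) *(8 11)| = 2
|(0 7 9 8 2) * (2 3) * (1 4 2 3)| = |(0 7 9 8 1 4 2)| = 7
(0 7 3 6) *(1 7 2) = (0 2 1 7 3 6) = [2, 7, 1, 6, 4, 5, 0, 3]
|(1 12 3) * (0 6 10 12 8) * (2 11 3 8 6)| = |(0 2 11 3 1 6 10 12 8)| = 9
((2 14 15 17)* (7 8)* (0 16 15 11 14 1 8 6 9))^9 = (0 9 6 7 8 1 2 17 15 16)(11 14) = [9, 2, 17, 3, 4, 5, 7, 8, 1, 6, 10, 14, 12, 13, 11, 16, 0, 15]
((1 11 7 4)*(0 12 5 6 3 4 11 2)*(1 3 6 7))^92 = (0 12 5 7 11 1 2) = [12, 2, 0, 3, 4, 7, 6, 11, 8, 9, 10, 1, 5]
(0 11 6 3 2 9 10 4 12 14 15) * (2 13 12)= [11, 1, 9, 13, 2, 5, 3, 7, 8, 10, 4, 6, 14, 12, 15, 0]= (0 11 6 3 13 12 14 15)(2 9 10 4)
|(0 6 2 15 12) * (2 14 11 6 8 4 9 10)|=|(0 8 4 9 10 2 15 12)(6 14 11)|=24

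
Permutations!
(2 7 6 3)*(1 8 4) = (1 8 4)(2 7 6 3) = [0, 8, 7, 2, 1, 5, 3, 6, 4]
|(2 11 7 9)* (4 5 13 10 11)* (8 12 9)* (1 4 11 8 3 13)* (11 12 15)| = 21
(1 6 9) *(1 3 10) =(1 6 9 3 10) =[0, 6, 2, 10, 4, 5, 9, 7, 8, 3, 1]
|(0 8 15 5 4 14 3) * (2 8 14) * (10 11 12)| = |(0 14 3)(2 8 15 5 4)(10 11 12)| = 15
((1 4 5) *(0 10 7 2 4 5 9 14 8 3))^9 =(14)(1 5) =[0, 5, 2, 3, 4, 1, 6, 7, 8, 9, 10, 11, 12, 13, 14]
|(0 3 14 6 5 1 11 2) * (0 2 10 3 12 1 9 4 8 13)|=|(0 12 1 11 10 3 14 6 5 9 4 8 13)|=13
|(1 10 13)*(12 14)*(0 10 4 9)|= 6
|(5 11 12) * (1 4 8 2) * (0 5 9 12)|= 12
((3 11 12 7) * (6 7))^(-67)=[0, 1, 2, 6, 4, 5, 11, 12, 8, 9, 10, 7, 3]=(3 6 11 7 12)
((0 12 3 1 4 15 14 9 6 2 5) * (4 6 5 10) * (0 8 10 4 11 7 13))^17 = (0 12 3 1 6 2 4 15 14 9 5 8 10 11 7 13) = [12, 6, 4, 1, 15, 8, 2, 13, 10, 5, 11, 7, 3, 0, 9, 14]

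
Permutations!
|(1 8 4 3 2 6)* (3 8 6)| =2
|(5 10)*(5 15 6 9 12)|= 6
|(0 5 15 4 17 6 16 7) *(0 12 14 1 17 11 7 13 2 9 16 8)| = 12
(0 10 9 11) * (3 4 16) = (0 10 9 11)(3 4 16) = [10, 1, 2, 4, 16, 5, 6, 7, 8, 11, 9, 0, 12, 13, 14, 15, 3]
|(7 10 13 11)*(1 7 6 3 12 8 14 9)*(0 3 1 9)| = |(0 3 12 8 14)(1 7 10 13 11 6)| = 30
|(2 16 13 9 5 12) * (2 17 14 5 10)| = 20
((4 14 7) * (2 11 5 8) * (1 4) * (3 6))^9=(1 4 14 7)(2 11 5 8)(3 6)=[0, 4, 11, 6, 14, 8, 3, 1, 2, 9, 10, 5, 12, 13, 7]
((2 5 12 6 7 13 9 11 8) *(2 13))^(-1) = [0, 1, 7, 3, 4, 2, 12, 6, 11, 13, 10, 9, 5, 8] = (2 7 6 12 5)(8 11 9 13)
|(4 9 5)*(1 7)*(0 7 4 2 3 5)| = 15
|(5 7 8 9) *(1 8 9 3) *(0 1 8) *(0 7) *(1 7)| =|(0 7 9 5)(3 8)| =4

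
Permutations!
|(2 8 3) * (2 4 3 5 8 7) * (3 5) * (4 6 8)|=|(2 7)(3 6 8)(4 5)|=6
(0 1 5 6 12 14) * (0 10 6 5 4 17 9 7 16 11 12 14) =(0 1 4 17 9 7 16 11 12)(6 14 10) =[1, 4, 2, 3, 17, 5, 14, 16, 8, 7, 6, 12, 0, 13, 10, 15, 11, 9]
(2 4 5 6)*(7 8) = (2 4 5 6)(7 8) = [0, 1, 4, 3, 5, 6, 2, 8, 7]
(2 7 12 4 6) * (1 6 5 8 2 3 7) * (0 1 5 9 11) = (0 1 6 3 7 12 4 9 11)(2 5 8) = [1, 6, 5, 7, 9, 8, 3, 12, 2, 11, 10, 0, 4]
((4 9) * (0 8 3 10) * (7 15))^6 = (15)(0 3)(8 10) = [3, 1, 2, 0, 4, 5, 6, 7, 10, 9, 8, 11, 12, 13, 14, 15]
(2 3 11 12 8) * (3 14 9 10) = (2 14 9 10 3 11 12 8) = [0, 1, 14, 11, 4, 5, 6, 7, 2, 10, 3, 12, 8, 13, 9]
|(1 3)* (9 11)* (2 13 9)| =4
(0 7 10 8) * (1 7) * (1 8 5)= (0 8)(1 7 10 5)= [8, 7, 2, 3, 4, 1, 6, 10, 0, 9, 5]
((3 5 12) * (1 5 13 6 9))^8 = [0, 5, 2, 13, 4, 12, 9, 7, 8, 1, 10, 11, 3, 6] = (1 5 12 3 13 6 9)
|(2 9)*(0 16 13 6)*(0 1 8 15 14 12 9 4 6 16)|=|(1 8 15 14 12 9 2 4 6)(13 16)|=18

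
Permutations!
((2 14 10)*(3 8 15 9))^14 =[0, 1, 10, 15, 4, 5, 6, 7, 9, 8, 14, 11, 12, 13, 2, 3] =(2 10 14)(3 15)(8 9)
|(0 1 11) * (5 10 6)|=|(0 1 11)(5 10 6)|=3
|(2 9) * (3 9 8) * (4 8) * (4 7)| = |(2 7 4 8 3 9)| = 6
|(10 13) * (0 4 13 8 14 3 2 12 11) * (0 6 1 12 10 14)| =8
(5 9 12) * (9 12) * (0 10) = (0 10)(5 12) = [10, 1, 2, 3, 4, 12, 6, 7, 8, 9, 0, 11, 5]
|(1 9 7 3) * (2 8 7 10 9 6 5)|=14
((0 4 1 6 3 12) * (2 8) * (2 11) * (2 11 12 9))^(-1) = (0 12 8 2 9 3 6 1 4) = [12, 4, 9, 6, 0, 5, 1, 7, 2, 3, 10, 11, 8]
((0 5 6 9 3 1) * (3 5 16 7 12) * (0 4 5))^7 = (0 5 3 16 6 1 7 9 4 12) = [5, 7, 2, 16, 12, 3, 1, 9, 8, 4, 10, 11, 0, 13, 14, 15, 6]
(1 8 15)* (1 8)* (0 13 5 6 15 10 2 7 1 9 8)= (0 13 5 6 15)(1 9 8 10 2 7)= [13, 9, 7, 3, 4, 6, 15, 1, 10, 8, 2, 11, 12, 5, 14, 0]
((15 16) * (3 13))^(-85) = [0, 1, 2, 13, 4, 5, 6, 7, 8, 9, 10, 11, 12, 3, 14, 16, 15] = (3 13)(15 16)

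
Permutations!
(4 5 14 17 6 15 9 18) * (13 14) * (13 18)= (4 5 18)(6 15 9 13 14 17)= [0, 1, 2, 3, 5, 18, 15, 7, 8, 13, 10, 11, 12, 14, 17, 9, 16, 6, 4]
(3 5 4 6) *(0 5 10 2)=(0 5 4 6 3 10 2)=[5, 1, 0, 10, 6, 4, 3, 7, 8, 9, 2]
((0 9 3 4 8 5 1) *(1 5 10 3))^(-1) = [1, 9, 2, 10, 3, 5, 6, 7, 4, 0, 8] = (0 1 9)(3 10 8 4)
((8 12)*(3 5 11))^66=(12)=[0, 1, 2, 3, 4, 5, 6, 7, 8, 9, 10, 11, 12]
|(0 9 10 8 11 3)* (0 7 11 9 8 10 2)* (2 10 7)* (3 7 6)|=|(0 8 9 10 6 3 2)(7 11)|=14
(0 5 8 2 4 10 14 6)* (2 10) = (0 5 8 10 14 6)(2 4) = [5, 1, 4, 3, 2, 8, 0, 7, 10, 9, 14, 11, 12, 13, 6]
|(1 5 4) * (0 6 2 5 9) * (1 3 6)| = 15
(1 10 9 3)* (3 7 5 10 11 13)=(1 11 13 3)(5 10 9 7)=[0, 11, 2, 1, 4, 10, 6, 5, 8, 7, 9, 13, 12, 3]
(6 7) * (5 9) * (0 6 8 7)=(0 6)(5 9)(7 8)=[6, 1, 2, 3, 4, 9, 0, 8, 7, 5]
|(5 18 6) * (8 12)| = |(5 18 6)(8 12)| = 6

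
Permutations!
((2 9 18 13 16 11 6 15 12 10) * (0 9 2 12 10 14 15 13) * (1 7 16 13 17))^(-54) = (18)(10 14)(12 15) = [0, 1, 2, 3, 4, 5, 6, 7, 8, 9, 14, 11, 15, 13, 10, 12, 16, 17, 18]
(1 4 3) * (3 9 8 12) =(1 4 9 8 12 3) =[0, 4, 2, 1, 9, 5, 6, 7, 12, 8, 10, 11, 3]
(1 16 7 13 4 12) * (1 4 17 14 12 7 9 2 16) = [0, 1, 16, 3, 7, 5, 6, 13, 8, 2, 10, 11, 4, 17, 12, 15, 9, 14] = (2 16 9)(4 7 13 17 14 12)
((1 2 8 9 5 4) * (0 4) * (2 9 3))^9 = (0 5 9 1 4) = [5, 4, 2, 3, 0, 9, 6, 7, 8, 1]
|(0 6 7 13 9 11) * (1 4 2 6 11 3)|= |(0 11)(1 4 2 6 7 13 9 3)|= 8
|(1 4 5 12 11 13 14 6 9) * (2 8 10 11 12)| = 11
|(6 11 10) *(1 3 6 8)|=6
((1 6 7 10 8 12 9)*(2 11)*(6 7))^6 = (12) = [0, 1, 2, 3, 4, 5, 6, 7, 8, 9, 10, 11, 12]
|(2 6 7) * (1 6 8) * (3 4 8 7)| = |(1 6 3 4 8)(2 7)| = 10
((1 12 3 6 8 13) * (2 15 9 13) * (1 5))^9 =(1 5 13 9 15 2 8 6 3 12) =[0, 5, 8, 12, 4, 13, 3, 7, 6, 15, 10, 11, 1, 9, 14, 2]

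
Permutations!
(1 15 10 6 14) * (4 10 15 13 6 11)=[0, 13, 2, 3, 10, 5, 14, 7, 8, 9, 11, 4, 12, 6, 1, 15]=(15)(1 13 6 14)(4 10 11)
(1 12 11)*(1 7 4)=(1 12 11 7 4)=[0, 12, 2, 3, 1, 5, 6, 4, 8, 9, 10, 7, 11]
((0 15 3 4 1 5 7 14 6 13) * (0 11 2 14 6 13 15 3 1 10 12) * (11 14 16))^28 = (0 10 3 12 4)(1 6 5 15 7)(2 16 11) = [10, 6, 16, 12, 0, 15, 5, 1, 8, 9, 3, 2, 4, 13, 14, 7, 11]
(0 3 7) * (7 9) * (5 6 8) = [3, 1, 2, 9, 4, 6, 8, 0, 5, 7] = (0 3 9 7)(5 6 8)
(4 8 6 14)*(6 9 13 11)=(4 8 9 13 11 6 14)=[0, 1, 2, 3, 8, 5, 14, 7, 9, 13, 10, 6, 12, 11, 4]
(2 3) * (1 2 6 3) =(1 2)(3 6) =[0, 2, 1, 6, 4, 5, 3]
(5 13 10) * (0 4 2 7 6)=[4, 1, 7, 3, 2, 13, 0, 6, 8, 9, 5, 11, 12, 10]=(0 4 2 7 6)(5 13 10)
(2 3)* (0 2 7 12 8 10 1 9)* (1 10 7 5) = [2, 9, 3, 5, 4, 1, 6, 12, 7, 0, 10, 11, 8] = (0 2 3 5 1 9)(7 12 8)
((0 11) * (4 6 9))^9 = [11, 1, 2, 3, 4, 5, 6, 7, 8, 9, 10, 0] = (0 11)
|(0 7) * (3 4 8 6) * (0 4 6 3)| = 6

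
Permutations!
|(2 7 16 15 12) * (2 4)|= |(2 7 16 15 12 4)|= 6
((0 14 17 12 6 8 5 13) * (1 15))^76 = (0 6)(5 17)(8 14)(12 13) = [6, 1, 2, 3, 4, 17, 0, 7, 14, 9, 10, 11, 13, 12, 8, 15, 16, 5]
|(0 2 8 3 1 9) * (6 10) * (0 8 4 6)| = |(0 2 4 6 10)(1 9 8 3)| = 20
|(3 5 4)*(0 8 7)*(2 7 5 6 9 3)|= 6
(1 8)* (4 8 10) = (1 10 4 8) = [0, 10, 2, 3, 8, 5, 6, 7, 1, 9, 4]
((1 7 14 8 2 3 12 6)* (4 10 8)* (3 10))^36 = [0, 7, 2, 12, 3, 5, 1, 14, 8, 9, 10, 11, 6, 13, 4] = (1 7 14 4 3 12 6)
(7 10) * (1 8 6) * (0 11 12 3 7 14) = (0 11 12 3 7 10 14)(1 8 6) = [11, 8, 2, 7, 4, 5, 1, 10, 6, 9, 14, 12, 3, 13, 0]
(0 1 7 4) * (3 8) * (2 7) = (0 1 2 7 4)(3 8) = [1, 2, 7, 8, 0, 5, 6, 4, 3]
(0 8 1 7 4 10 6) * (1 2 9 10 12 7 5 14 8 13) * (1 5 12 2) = (0 13 5 14 8 1 12 7 4 2 9 10 6) = [13, 12, 9, 3, 2, 14, 0, 4, 1, 10, 6, 11, 7, 5, 8]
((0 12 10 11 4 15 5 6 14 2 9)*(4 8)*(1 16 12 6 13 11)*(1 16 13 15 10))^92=(0 14 9 6 2)(1 4)(8 12)(10 13)(11 16)=[14, 4, 0, 3, 1, 5, 2, 7, 12, 6, 13, 16, 8, 10, 9, 15, 11]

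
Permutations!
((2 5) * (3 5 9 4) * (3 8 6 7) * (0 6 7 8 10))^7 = (0 9 3 6 4 5 8 10 2 7) = [9, 1, 7, 6, 5, 8, 4, 0, 10, 3, 2]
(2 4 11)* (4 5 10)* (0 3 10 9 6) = (0 3 10 4 11 2 5 9 6) = [3, 1, 5, 10, 11, 9, 0, 7, 8, 6, 4, 2]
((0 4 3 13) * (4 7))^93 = (0 3 7 13 4) = [3, 1, 2, 7, 0, 5, 6, 13, 8, 9, 10, 11, 12, 4]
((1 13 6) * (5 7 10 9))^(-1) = (1 6 13)(5 9 10 7) = [0, 6, 2, 3, 4, 9, 13, 5, 8, 10, 7, 11, 12, 1]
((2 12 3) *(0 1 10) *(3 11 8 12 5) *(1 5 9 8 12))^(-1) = (0 10 1 8 9 2 3 5)(11 12) = [10, 8, 3, 5, 4, 0, 6, 7, 9, 2, 1, 12, 11]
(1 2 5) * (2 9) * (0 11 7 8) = (0 11 7 8)(1 9 2 5) = [11, 9, 5, 3, 4, 1, 6, 8, 0, 2, 10, 7]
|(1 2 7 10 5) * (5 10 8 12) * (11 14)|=|(1 2 7 8 12 5)(11 14)|=6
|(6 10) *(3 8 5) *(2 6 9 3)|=7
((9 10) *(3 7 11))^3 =(11)(9 10) =[0, 1, 2, 3, 4, 5, 6, 7, 8, 10, 9, 11]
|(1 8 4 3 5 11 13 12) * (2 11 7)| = 10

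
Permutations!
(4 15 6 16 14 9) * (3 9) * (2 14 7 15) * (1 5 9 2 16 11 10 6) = (1 5 9 4 16 7 15)(2 14 3)(6 11 10) = [0, 5, 14, 2, 16, 9, 11, 15, 8, 4, 6, 10, 12, 13, 3, 1, 7]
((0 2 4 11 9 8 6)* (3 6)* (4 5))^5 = (0 9 2 8 5 3 4 6 11) = [9, 1, 8, 4, 6, 3, 11, 7, 5, 2, 10, 0]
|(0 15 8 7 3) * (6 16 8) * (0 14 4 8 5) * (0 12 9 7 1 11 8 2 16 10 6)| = 18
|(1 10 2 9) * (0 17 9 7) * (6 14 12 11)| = |(0 17 9 1 10 2 7)(6 14 12 11)| = 28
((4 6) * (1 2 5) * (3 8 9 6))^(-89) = (1 2 5)(3 8 9 6 4) = [0, 2, 5, 8, 3, 1, 4, 7, 9, 6]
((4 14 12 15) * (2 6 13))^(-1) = (2 13 6)(4 15 12 14) = [0, 1, 13, 3, 15, 5, 2, 7, 8, 9, 10, 11, 14, 6, 4, 12]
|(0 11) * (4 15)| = 2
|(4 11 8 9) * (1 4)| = |(1 4 11 8 9)| = 5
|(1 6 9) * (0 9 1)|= |(0 9)(1 6)|= 2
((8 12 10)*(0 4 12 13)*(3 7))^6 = (13) = [0, 1, 2, 3, 4, 5, 6, 7, 8, 9, 10, 11, 12, 13]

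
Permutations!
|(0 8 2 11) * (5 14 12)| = |(0 8 2 11)(5 14 12)| = 12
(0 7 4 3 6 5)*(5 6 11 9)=(0 7 4 3 11 9 5)=[7, 1, 2, 11, 3, 0, 6, 4, 8, 5, 10, 9]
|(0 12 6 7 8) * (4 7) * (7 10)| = |(0 12 6 4 10 7 8)| = 7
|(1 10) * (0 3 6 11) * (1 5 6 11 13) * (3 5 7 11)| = 8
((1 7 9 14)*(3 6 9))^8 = (1 3 9)(6 14 7) = [0, 3, 2, 9, 4, 5, 14, 6, 8, 1, 10, 11, 12, 13, 7]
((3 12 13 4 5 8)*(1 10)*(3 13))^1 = (1 10)(3 12)(4 5 8 13) = [0, 10, 2, 12, 5, 8, 6, 7, 13, 9, 1, 11, 3, 4]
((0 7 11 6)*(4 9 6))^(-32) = [9, 1, 2, 3, 7, 5, 4, 6, 8, 11, 10, 0] = (0 9 11)(4 7 6)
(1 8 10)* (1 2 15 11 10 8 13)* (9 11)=(1 13)(2 15 9 11 10)=[0, 13, 15, 3, 4, 5, 6, 7, 8, 11, 2, 10, 12, 1, 14, 9]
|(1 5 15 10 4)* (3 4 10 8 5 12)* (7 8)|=4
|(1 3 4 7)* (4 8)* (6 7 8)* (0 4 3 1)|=|(0 4 8 3 6 7)|=6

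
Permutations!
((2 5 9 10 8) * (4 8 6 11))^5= (2 11 9 8 6 5 4 10)= [0, 1, 11, 3, 10, 4, 5, 7, 6, 8, 2, 9]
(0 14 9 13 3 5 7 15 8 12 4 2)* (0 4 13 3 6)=[14, 1, 4, 5, 2, 7, 0, 15, 12, 3, 10, 11, 13, 6, 9, 8]=(0 14 9 3 5 7 15 8 12 13 6)(2 4)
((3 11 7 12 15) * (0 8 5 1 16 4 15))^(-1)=(0 12 7 11 3 15 4 16 1 5 8)=[12, 5, 2, 15, 16, 8, 6, 11, 0, 9, 10, 3, 7, 13, 14, 4, 1]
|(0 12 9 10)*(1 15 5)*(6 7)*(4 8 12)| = 6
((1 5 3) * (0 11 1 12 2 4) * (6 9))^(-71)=(0 11 1 5 3 12 2 4)(6 9)=[11, 5, 4, 12, 0, 3, 9, 7, 8, 6, 10, 1, 2]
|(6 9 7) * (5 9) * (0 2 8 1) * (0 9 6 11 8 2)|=|(1 9 7 11 8)(5 6)|=10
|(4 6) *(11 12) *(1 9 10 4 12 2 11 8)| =14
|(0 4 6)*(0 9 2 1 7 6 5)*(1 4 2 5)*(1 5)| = 4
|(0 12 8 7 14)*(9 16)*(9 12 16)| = 6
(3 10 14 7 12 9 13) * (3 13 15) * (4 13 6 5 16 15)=(3 10 14 7 12 9 4 13 6 5 16 15)=[0, 1, 2, 10, 13, 16, 5, 12, 8, 4, 14, 11, 9, 6, 7, 3, 15]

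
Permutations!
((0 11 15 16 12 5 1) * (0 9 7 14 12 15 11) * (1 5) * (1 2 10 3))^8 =(16) =[0, 1, 2, 3, 4, 5, 6, 7, 8, 9, 10, 11, 12, 13, 14, 15, 16]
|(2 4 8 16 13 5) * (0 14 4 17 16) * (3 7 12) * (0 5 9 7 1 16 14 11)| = |(0 11)(1 16 13 9 7 12 3)(2 17 14 4 8 5)| = 42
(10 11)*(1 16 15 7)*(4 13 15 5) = (1 16 5 4 13 15 7)(10 11) = [0, 16, 2, 3, 13, 4, 6, 1, 8, 9, 11, 10, 12, 15, 14, 7, 5]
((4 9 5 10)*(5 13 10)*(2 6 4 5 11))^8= (13)= [0, 1, 2, 3, 4, 5, 6, 7, 8, 9, 10, 11, 12, 13]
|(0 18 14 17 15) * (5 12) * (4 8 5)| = |(0 18 14 17 15)(4 8 5 12)| = 20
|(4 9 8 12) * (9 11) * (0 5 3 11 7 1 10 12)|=|(0 5 3 11 9 8)(1 10 12 4 7)|=30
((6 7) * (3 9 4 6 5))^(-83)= (3 9 4 6 7 5)= [0, 1, 2, 9, 6, 3, 7, 5, 8, 4]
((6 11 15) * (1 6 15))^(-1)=[0, 11, 2, 3, 4, 5, 1, 7, 8, 9, 10, 6, 12, 13, 14, 15]=(15)(1 11 6)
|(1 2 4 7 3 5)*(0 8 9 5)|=9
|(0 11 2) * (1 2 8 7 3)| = 7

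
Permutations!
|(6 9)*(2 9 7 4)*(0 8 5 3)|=20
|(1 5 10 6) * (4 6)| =|(1 5 10 4 6)| =5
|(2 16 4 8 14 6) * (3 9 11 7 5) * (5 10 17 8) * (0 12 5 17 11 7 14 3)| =|(0 12 5)(2 16 4 17 8 3 9 7 10 11 14 6)| =12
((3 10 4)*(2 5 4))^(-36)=(2 10 3 4 5)=[0, 1, 10, 4, 5, 2, 6, 7, 8, 9, 3]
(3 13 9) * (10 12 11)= [0, 1, 2, 13, 4, 5, 6, 7, 8, 3, 12, 10, 11, 9]= (3 13 9)(10 12 11)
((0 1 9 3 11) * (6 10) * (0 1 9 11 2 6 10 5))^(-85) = (0 5 6 2 3 9)(1 11) = [5, 11, 3, 9, 4, 6, 2, 7, 8, 0, 10, 1]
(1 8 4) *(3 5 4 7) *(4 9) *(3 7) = [0, 8, 2, 5, 1, 9, 6, 7, 3, 4] = (1 8 3 5 9 4)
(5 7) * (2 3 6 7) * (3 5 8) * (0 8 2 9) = (0 8 3 6 7 2 5 9) = [8, 1, 5, 6, 4, 9, 7, 2, 3, 0]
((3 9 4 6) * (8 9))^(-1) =(3 6 4 9 8) =[0, 1, 2, 6, 9, 5, 4, 7, 3, 8]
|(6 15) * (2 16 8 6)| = |(2 16 8 6 15)| = 5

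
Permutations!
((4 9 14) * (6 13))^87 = [0, 1, 2, 3, 4, 5, 13, 7, 8, 9, 10, 11, 12, 6, 14] = (14)(6 13)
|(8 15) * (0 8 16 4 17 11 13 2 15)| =|(0 8)(2 15 16 4 17 11 13)| =14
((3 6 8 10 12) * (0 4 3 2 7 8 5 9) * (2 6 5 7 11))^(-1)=(0 9 5 3 4)(2 11)(6 12 10 8 7)=[9, 1, 11, 4, 0, 3, 12, 6, 7, 5, 8, 2, 10]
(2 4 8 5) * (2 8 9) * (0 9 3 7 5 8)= (0 9 2 4 3 7 5)= [9, 1, 4, 7, 3, 0, 6, 5, 8, 2]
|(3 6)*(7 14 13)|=|(3 6)(7 14 13)|=6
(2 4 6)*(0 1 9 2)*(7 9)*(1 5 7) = [5, 1, 4, 3, 6, 7, 0, 9, 8, 2] = (0 5 7 9 2 4 6)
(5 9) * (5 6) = [0, 1, 2, 3, 4, 9, 5, 7, 8, 6] = (5 9 6)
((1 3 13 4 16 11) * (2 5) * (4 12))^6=(1 11 16 4 12 13 3)=[0, 11, 2, 1, 12, 5, 6, 7, 8, 9, 10, 16, 13, 3, 14, 15, 4]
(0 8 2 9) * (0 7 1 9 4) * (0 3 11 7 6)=(0 8 2 4 3 11 7 1 9 6)=[8, 9, 4, 11, 3, 5, 0, 1, 2, 6, 10, 7]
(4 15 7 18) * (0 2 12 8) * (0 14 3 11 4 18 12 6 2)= [0, 1, 6, 11, 15, 5, 2, 12, 14, 9, 10, 4, 8, 13, 3, 7, 16, 17, 18]= (18)(2 6)(3 11 4 15 7 12 8 14)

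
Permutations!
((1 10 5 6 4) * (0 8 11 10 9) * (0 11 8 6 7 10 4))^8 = [0, 1, 2, 3, 4, 10, 6, 5, 8, 9, 7, 11] = (11)(5 10 7)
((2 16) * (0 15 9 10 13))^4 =(16)(0 13 10 9 15) =[13, 1, 2, 3, 4, 5, 6, 7, 8, 15, 9, 11, 12, 10, 14, 0, 16]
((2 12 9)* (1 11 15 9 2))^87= (1 9 15 11)(2 12)= [0, 9, 12, 3, 4, 5, 6, 7, 8, 15, 10, 1, 2, 13, 14, 11]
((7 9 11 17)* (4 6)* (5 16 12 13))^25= (4 6)(5 16 12 13)(7 9 11 17)= [0, 1, 2, 3, 6, 16, 4, 9, 8, 11, 10, 17, 13, 5, 14, 15, 12, 7]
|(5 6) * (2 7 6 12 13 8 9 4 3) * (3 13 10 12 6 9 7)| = 10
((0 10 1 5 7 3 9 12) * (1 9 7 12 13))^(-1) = (0 12 5 1 13 9 10)(3 7) = [12, 13, 2, 7, 4, 1, 6, 3, 8, 10, 0, 11, 5, 9]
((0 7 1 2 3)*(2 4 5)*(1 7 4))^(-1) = [3, 1, 5, 2, 0, 4, 6, 7] = (7)(0 3 2 5 4)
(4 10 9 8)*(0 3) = (0 3)(4 10 9 8) = [3, 1, 2, 0, 10, 5, 6, 7, 4, 8, 9]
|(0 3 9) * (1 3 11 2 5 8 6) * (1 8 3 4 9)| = |(0 11 2 5 3 1 4 9)(6 8)| = 8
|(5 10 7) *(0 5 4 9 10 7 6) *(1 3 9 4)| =8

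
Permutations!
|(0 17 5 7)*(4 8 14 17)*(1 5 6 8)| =|(0 4 1 5 7)(6 8 14 17)| =20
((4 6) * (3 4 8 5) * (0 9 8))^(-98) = (9) = [0, 1, 2, 3, 4, 5, 6, 7, 8, 9]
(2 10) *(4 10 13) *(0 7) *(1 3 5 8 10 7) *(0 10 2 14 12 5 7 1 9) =[9, 3, 13, 7, 1, 8, 6, 10, 2, 0, 14, 11, 5, 4, 12] =(0 9)(1 3 7 10 14 12 5 8 2 13 4)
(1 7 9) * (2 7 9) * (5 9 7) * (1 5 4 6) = (1 7 2 4 6)(5 9) = [0, 7, 4, 3, 6, 9, 1, 2, 8, 5]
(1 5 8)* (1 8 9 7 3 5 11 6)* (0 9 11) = (0 9 7 3 5 11 6 1) = [9, 0, 2, 5, 4, 11, 1, 3, 8, 7, 10, 6]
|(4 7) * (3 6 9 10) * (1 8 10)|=6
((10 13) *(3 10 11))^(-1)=(3 11 13 10)=[0, 1, 2, 11, 4, 5, 6, 7, 8, 9, 3, 13, 12, 10]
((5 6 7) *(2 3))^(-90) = [0, 1, 2, 3, 4, 5, 6, 7] = (7)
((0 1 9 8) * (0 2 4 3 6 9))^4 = [0, 1, 9, 2, 8, 5, 4, 7, 6, 3] = (2 9 3)(4 8 6)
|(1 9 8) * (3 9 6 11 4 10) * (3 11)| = |(1 6 3 9 8)(4 10 11)| = 15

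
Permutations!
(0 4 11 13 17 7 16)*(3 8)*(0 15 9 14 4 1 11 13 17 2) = (0 1 11 17 7 16 15 9 14 4 13 2)(3 8) = [1, 11, 0, 8, 13, 5, 6, 16, 3, 14, 10, 17, 12, 2, 4, 9, 15, 7]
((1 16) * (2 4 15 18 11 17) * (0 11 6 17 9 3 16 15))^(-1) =(0 4 2 17 6 18 15 1 16 3 9 11) =[4, 16, 17, 9, 2, 5, 18, 7, 8, 11, 10, 0, 12, 13, 14, 1, 3, 6, 15]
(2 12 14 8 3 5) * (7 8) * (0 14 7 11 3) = (0 14 11 3 5 2 12 7 8) = [14, 1, 12, 5, 4, 2, 6, 8, 0, 9, 10, 3, 7, 13, 11]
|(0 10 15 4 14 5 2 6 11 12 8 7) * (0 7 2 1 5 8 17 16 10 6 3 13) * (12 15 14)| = 14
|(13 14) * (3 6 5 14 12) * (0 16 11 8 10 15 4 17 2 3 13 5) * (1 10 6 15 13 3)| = 90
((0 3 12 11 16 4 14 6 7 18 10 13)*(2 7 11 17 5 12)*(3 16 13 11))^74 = (0 4 6 2 18 11)(3 7 10 13 16 14)(5 17 12) = [4, 1, 18, 7, 6, 17, 2, 10, 8, 9, 13, 0, 5, 16, 3, 15, 14, 12, 11]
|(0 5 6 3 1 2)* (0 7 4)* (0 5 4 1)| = 15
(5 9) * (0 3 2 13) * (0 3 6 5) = (0 6 5 9)(2 13 3) = [6, 1, 13, 2, 4, 9, 5, 7, 8, 0, 10, 11, 12, 3]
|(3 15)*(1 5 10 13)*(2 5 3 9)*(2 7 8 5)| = 9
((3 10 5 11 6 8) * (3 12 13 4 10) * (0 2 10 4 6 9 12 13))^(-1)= (0 12 9 11 5 10 2)(6 13 8)= [12, 1, 0, 3, 4, 10, 13, 7, 6, 11, 2, 5, 9, 8]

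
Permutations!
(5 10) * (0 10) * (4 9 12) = [10, 1, 2, 3, 9, 0, 6, 7, 8, 12, 5, 11, 4] = (0 10 5)(4 9 12)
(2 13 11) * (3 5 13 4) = (2 4 3 5 13 11) = [0, 1, 4, 5, 3, 13, 6, 7, 8, 9, 10, 2, 12, 11]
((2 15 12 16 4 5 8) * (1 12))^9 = [0, 12, 15, 3, 5, 8, 6, 7, 2, 9, 10, 11, 16, 13, 14, 1, 4] = (1 12 16 4 5 8 2 15)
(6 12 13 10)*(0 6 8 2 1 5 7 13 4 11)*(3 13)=(0 6 12 4 11)(1 5 7 3 13 10 8 2)=[6, 5, 1, 13, 11, 7, 12, 3, 2, 9, 8, 0, 4, 10]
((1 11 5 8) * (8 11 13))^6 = (13) = [0, 1, 2, 3, 4, 5, 6, 7, 8, 9, 10, 11, 12, 13]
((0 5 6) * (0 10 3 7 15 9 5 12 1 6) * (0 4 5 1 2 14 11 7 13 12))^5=(1 12 15 3 11 6 2 9 13 7 10 14)(4 5)=[0, 12, 9, 11, 5, 4, 2, 10, 8, 13, 14, 6, 15, 7, 1, 3]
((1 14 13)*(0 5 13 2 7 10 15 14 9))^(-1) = (0 9 1 13 5)(2 14 15 10 7) = [9, 13, 14, 3, 4, 0, 6, 2, 8, 1, 7, 11, 12, 5, 15, 10]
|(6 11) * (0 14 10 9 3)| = 10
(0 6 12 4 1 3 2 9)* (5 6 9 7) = (0 9)(1 3 2 7 5 6 12 4) = [9, 3, 7, 2, 1, 6, 12, 5, 8, 0, 10, 11, 4]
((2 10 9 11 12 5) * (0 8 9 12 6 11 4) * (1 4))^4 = [4, 9, 2, 3, 1, 5, 6, 7, 0, 8, 10, 11, 12] = (12)(0 4 1 9 8)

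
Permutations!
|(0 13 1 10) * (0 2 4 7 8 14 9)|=10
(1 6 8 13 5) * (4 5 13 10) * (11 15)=(1 6 8 10 4 5)(11 15)=[0, 6, 2, 3, 5, 1, 8, 7, 10, 9, 4, 15, 12, 13, 14, 11]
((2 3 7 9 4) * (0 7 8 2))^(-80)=[0, 1, 3, 8, 4, 5, 6, 7, 2, 9]=(9)(2 3 8)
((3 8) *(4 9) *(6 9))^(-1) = (3 8)(4 9 6) = [0, 1, 2, 8, 9, 5, 4, 7, 3, 6]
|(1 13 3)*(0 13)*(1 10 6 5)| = 7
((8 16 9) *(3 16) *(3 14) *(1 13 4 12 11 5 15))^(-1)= (1 15 5 11 12 4 13)(3 14 8 9 16)= [0, 15, 2, 14, 13, 11, 6, 7, 9, 16, 10, 12, 4, 1, 8, 5, 3]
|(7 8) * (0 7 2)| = 4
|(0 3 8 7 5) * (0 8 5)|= 5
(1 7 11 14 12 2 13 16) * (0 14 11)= (0 14 12 2 13 16 1 7)= [14, 7, 13, 3, 4, 5, 6, 0, 8, 9, 10, 11, 2, 16, 12, 15, 1]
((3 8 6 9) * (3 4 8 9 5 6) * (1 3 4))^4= (1 3 9)= [0, 3, 2, 9, 4, 5, 6, 7, 8, 1]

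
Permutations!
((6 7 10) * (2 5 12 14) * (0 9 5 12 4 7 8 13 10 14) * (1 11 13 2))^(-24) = (0 7 13 2 5 1 6)(4 11 8 9 14 10 12) = [7, 6, 5, 3, 11, 1, 0, 13, 9, 14, 12, 8, 4, 2, 10]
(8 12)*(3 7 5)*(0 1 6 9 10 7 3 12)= (0 1 6 9 10 7 5 12 8)= [1, 6, 2, 3, 4, 12, 9, 5, 0, 10, 7, 11, 8]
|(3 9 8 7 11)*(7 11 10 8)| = |(3 9 7 10 8 11)| = 6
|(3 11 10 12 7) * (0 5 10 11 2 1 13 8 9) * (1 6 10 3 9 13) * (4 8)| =9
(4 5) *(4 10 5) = [0, 1, 2, 3, 4, 10, 6, 7, 8, 9, 5] = (5 10)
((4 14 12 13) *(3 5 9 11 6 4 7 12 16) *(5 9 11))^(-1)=[0, 1, 2, 16, 6, 9, 11, 13, 8, 3, 10, 5, 7, 12, 4, 15, 14]=(3 16 14 4 6 11 5 9)(7 13 12)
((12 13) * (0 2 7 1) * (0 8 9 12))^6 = (0 12 8 7)(1 2 13 9) = [12, 2, 13, 3, 4, 5, 6, 0, 7, 1, 10, 11, 8, 9]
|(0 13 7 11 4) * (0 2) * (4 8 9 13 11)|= 8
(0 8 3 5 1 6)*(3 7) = (0 8 7 3 5 1 6) = [8, 6, 2, 5, 4, 1, 0, 3, 7]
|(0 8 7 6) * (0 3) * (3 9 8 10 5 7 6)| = 15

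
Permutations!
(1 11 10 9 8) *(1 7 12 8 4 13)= (1 11 10 9 4 13)(7 12 8)= [0, 11, 2, 3, 13, 5, 6, 12, 7, 4, 9, 10, 8, 1]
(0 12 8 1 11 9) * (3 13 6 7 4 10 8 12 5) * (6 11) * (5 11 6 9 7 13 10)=[11, 9, 2, 10, 5, 3, 13, 4, 1, 0, 8, 7, 12, 6]=(0 11 7 4 5 3 10 8 1 9)(6 13)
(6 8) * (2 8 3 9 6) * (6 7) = (2 8)(3 9 7 6) = [0, 1, 8, 9, 4, 5, 3, 6, 2, 7]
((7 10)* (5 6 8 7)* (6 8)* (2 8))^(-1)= (2 5 10 7 8)= [0, 1, 5, 3, 4, 10, 6, 8, 2, 9, 7]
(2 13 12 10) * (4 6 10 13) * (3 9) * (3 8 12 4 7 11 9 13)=(2 7 11 9 8 12 3 13 4 6 10)=[0, 1, 7, 13, 6, 5, 10, 11, 12, 8, 2, 9, 3, 4]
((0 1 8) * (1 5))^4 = (8) = [0, 1, 2, 3, 4, 5, 6, 7, 8]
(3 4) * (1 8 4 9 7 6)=(1 8 4 3 9 7 6)=[0, 8, 2, 9, 3, 5, 1, 6, 4, 7]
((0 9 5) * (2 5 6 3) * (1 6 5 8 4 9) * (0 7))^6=[4, 9, 0, 7, 6, 2, 5, 8, 1, 3]=(0 4 6 5 2)(1 9 3 7 8)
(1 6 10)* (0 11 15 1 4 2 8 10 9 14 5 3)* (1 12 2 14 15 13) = [11, 6, 8, 0, 14, 3, 9, 7, 10, 15, 4, 13, 2, 1, 5, 12] = (0 11 13 1 6 9 15 12 2 8 10 4 14 5 3)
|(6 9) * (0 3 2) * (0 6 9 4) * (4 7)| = |(9)(0 3 2 6 7 4)| = 6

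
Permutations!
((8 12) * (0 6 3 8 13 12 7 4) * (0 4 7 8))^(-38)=(13)(0 6 3)=[6, 1, 2, 0, 4, 5, 3, 7, 8, 9, 10, 11, 12, 13]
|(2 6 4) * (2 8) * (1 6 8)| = 6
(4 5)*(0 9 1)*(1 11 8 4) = [9, 0, 2, 3, 5, 1, 6, 7, 4, 11, 10, 8] = (0 9 11 8 4 5 1)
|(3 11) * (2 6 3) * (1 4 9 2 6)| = 12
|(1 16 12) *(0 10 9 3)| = |(0 10 9 3)(1 16 12)| = 12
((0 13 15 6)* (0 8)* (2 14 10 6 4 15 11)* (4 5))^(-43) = (0 10 11 8 14 13 6 2)(4 5 15) = [10, 1, 0, 3, 5, 15, 2, 7, 14, 9, 11, 8, 12, 6, 13, 4]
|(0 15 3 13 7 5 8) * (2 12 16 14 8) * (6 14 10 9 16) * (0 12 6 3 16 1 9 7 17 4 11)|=|(0 15 16 10 7 5 2 6 14 8 12 3 13 17 4 11)(1 9)|=16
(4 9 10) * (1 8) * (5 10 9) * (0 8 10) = (0 8 1 10 4 5) = [8, 10, 2, 3, 5, 0, 6, 7, 1, 9, 4]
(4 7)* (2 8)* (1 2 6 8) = (1 2)(4 7)(6 8) = [0, 2, 1, 3, 7, 5, 8, 4, 6]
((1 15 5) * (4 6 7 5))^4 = (1 7 4)(5 6 15) = [0, 7, 2, 3, 1, 6, 15, 4, 8, 9, 10, 11, 12, 13, 14, 5]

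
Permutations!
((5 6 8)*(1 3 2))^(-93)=[0, 1, 2, 3, 4, 5, 6, 7, 8]=(8)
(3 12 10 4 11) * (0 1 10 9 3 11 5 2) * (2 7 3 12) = (0 1 10 4 5 7 3 2)(9 12) = [1, 10, 0, 2, 5, 7, 6, 3, 8, 12, 4, 11, 9]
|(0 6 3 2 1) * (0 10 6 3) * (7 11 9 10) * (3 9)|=|(0 9 10 6)(1 7 11 3 2)|=20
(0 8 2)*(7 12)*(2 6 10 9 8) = (0 2)(6 10 9 8)(7 12) = [2, 1, 0, 3, 4, 5, 10, 12, 6, 8, 9, 11, 7]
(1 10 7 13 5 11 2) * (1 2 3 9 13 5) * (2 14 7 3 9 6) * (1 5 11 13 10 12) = (1 12)(2 14 7 11 9 10 3 6)(5 13) = [0, 12, 14, 6, 4, 13, 2, 11, 8, 10, 3, 9, 1, 5, 7]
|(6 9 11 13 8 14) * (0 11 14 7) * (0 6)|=|(0 11 13 8 7 6 9 14)|=8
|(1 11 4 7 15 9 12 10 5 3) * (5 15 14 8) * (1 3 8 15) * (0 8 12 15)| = |(0 8 5 12 10 1 11 4 7 14)(9 15)| = 10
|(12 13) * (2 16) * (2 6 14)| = |(2 16 6 14)(12 13)| = 4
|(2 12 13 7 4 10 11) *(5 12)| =|(2 5 12 13 7 4 10 11)| =8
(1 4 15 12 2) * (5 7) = (1 4 15 12 2)(5 7) = [0, 4, 1, 3, 15, 7, 6, 5, 8, 9, 10, 11, 2, 13, 14, 12]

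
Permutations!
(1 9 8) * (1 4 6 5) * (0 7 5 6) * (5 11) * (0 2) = [7, 9, 0, 3, 2, 1, 6, 11, 4, 8, 10, 5] = (0 7 11 5 1 9 8 4 2)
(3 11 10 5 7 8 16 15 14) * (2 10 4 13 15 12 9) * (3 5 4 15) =[0, 1, 10, 11, 13, 7, 6, 8, 16, 2, 4, 15, 9, 3, 5, 14, 12] =(2 10 4 13 3 11 15 14 5 7 8 16 12 9)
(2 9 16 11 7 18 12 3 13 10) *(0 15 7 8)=[15, 1, 9, 13, 4, 5, 6, 18, 0, 16, 2, 8, 3, 10, 14, 7, 11, 17, 12]=(0 15 7 18 12 3 13 10 2 9 16 11 8)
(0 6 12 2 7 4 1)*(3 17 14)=(0 6 12 2 7 4 1)(3 17 14)=[6, 0, 7, 17, 1, 5, 12, 4, 8, 9, 10, 11, 2, 13, 3, 15, 16, 14]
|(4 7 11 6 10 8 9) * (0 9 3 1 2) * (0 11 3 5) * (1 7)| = |(0 9 4 1 2 11 6 10 8 5)(3 7)| = 10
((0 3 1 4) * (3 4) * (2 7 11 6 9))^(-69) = (0 4)(1 3)(2 7 11 6 9) = [4, 3, 7, 1, 0, 5, 9, 11, 8, 2, 10, 6]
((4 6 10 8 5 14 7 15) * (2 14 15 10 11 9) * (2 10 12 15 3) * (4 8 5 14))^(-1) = (2 3 5 10 9 11 6 4)(7 14 8 15 12) = [0, 1, 3, 5, 2, 10, 4, 14, 15, 11, 9, 6, 7, 13, 8, 12]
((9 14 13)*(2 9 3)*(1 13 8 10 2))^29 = (1 3 13)(2 10 8 14 9) = [0, 3, 10, 13, 4, 5, 6, 7, 14, 2, 8, 11, 12, 1, 9]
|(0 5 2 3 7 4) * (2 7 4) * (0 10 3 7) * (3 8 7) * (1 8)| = 14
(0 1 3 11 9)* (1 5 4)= (0 5 4 1 3 11 9)= [5, 3, 2, 11, 1, 4, 6, 7, 8, 0, 10, 9]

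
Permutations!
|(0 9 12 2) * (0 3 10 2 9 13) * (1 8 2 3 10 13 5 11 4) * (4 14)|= 22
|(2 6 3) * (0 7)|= |(0 7)(2 6 3)|= 6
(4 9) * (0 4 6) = [4, 1, 2, 3, 9, 5, 0, 7, 8, 6] = (0 4 9 6)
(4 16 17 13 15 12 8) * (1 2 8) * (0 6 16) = (0 6 16 17 13 15 12 1 2 8 4) = [6, 2, 8, 3, 0, 5, 16, 7, 4, 9, 10, 11, 1, 15, 14, 12, 17, 13]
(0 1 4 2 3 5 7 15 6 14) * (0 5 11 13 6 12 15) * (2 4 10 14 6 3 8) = (0 1 10 14 5 7)(2 8)(3 11 13)(12 15) = [1, 10, 8, 11, 4, 7, 6, 0, 2, 9, 14, 13, 15, 3, 5, 12]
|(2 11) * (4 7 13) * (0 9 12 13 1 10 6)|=18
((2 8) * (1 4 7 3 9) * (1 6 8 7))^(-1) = (1 4)(2 8 6 9 3 7) = [0, 4, 8, 7, 1, 5, 9, 2, 6, 3]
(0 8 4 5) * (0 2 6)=[8, 1, 6, 3, 5, 2, 0, 7, 4]=(0 8 4 5 2 6)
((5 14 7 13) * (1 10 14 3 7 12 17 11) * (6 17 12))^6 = (17)(3 13)(5 7) = [0, 1, 2, 13, 4, 7, 6, 5, 8, 9, 10, 11, 12, 3, 14, 15, 16, 17]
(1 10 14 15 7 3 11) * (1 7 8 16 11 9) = (1 10 14 15 8 16 11 7 3 9) = [0, 10, 2, 9, 4, 5, 6, 3, 16, 1, 14, 7, 12, 13, 15, 8, 11]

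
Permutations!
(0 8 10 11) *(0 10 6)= (0 8 6)(10 11)= [8, 1, 2, 3, 4, 5, 0, 7, 6, 9, 11, 10]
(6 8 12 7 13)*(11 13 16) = [0, 1, 2, 3, 4, 5, 8, 16, 12, 9, 10, 13, 7, 6, 14, 15, 11] = (6 8 12 7 16 11 13)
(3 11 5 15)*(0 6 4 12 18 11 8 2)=(0 6 4 12 18 11 5 15 3 8 2)=[6, 1, 0, 8, 12, 15, 4, 7, 2, 9, 10, 5, 18, 13, 14, 3, 16, 17, 11]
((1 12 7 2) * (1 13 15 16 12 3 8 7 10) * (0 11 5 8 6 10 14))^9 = (0 12 15 2 8 11 14 16 13 7 5)(1 3 6 10) = [12, 3, 8, 6, 4, 0, 10, 5, 11, 9, 1, 14, 15, 7, 16, 2, 13]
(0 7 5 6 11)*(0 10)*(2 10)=[7, 1, 10, 3, 4, 6, 11, 5, 8, 9, 0, 2]=(0 7 5 6 11 2 10)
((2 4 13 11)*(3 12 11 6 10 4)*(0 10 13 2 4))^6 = (13)(2 3 12 11 4) = [0, 1, 3, 12, 2, 5, 6, 7, 8, 9, 10, 4, 11, 13]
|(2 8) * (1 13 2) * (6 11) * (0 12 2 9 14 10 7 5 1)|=28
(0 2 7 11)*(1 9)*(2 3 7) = (0 3 7 11)(1 9) = [3, 9, 2, 7, 4, 5, 6, 11, 8, 1, 10, 0]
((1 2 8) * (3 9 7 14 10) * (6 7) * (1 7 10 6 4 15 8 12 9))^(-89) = (1 7 12 6 4 3 8 2 14 9 10 15) = [0, 7, 14, 8, 3, 5, 4, 12, 2, 10, 15, 11, 6, 13, 9, 1]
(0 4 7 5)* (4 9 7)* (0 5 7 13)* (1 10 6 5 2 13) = (0 9 1 10 6 5 2 13) = [9, 10, 13, 3, 4, 2, 5, 7, 8, 1, 6, 11, 12, 0]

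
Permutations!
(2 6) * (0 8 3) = (0 8 3)(2 6) = [8, 1, 6, 0, 4, 5, 2, 7, 3]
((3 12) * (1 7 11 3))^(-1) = (1 12 3 11 7) = [0, 12, 2, 11, 4, 5, 6, 1, 8, 9, 10, 7, 3]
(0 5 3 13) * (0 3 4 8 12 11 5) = (3 13)(4 8 12 11 5) = [0, 1, 2, 13, 8, 4, 6, 7, 12, 9, 10, 5, 11, 3]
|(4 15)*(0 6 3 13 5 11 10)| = 14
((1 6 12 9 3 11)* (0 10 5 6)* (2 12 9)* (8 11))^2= (12)(0 5 9 8 1 10 6 3 11)= [5, 10, 2, 11, 4, 9, 3, 7, 1, 8, 6, 0, 12]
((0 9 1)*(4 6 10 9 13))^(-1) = [1, 9, 2, 3, 13, 5, 4, 7, 8, 10, 6, 11, 12, 0] = (0 1 9 10 6 4 13)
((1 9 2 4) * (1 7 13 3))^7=(13)=[0, 1, 2, 3, 4, 5, 6, 7, 8, 9, 10, 11, 12, 13]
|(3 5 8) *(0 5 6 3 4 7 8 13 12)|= 12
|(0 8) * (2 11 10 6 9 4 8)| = 8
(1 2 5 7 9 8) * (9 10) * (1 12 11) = (1 2 5 7 10 9 8 12 11) = [0, 2, 5, 3, 4, 7, 6, 10, 12, 8, 9, 1, 11]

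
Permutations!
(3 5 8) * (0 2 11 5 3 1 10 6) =(0 2 11 5 8 1 10 6) =[2, 10, 11, 3, 4, 8, 0, 7, 1, 9, 6, 5]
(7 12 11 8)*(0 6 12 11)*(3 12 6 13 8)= (0 13 8 7 11 3 12)= [13, 1, 2, 12, 4, 5, 6, 11, 7, 9, 10, 3, 0, 8]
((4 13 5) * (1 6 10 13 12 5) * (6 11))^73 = (1 10 11 13 6)(4 12 5) = [0, 10, 2, 3, 12, 4, 1, 7, 8, 9, 11, 13, 5, 6]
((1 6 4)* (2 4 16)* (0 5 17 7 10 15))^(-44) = (0 10 17)(1 6 16 2 4)(5 15 7) = [10, 6, 4, 3, 1, 15, 16, 5, 8, 9, 17, 11, 12, 13, 14, 7, 2, 0]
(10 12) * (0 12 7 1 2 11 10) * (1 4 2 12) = (0 1 12)(2 11 10 7 4) = [1, 12, 11, 3, 2, 5, 6, 4, 8, 9, 7, 10, 0]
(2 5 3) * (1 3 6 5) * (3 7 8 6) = [0, 7, 1, 2, 4, 3, 5, 8, 6] = (1 7 8 6 5 3 2)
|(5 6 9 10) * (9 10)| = |(5 6 10)| = 3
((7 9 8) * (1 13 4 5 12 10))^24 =(13) =[0, 1, 2, 3, 4, 5, 6, 7, 8, 9, 10, 11, 12, 13]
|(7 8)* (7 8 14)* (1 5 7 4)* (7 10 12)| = |(1 5 10 12 7 14 4)| = 7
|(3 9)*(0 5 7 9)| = 5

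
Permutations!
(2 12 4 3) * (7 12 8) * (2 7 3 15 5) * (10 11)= (2 8 3 7 12 4 15 5)(10 11)= [0, 1, 8, 7, 15, 2, 6, 12, 3, 9, 11, 10, 4, 13, 14, 5]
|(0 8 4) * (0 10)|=4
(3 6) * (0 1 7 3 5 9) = (0 1 7 3 6 5 9) = [1, 7, 2, 6, 4, 9, 5, 3, 8, 0]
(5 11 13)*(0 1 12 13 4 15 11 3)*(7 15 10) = [1, 12, 2, 0, 10, 3, 6, 15, 8, 9, 7, 4, 13, 5, 14, 11] = (0 1 12 13 5 3)(4 10 7 15 11)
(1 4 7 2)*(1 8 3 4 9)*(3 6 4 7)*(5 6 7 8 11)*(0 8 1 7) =(0 8)(1 9 7 2 11 5 6 4 3) =[8, 9, 11, 1, 3, 6, 4, 2, 0, 7, 10, 5]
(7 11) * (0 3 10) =[3, 1, 2, 10, 4, 5, 6, 11, 8, 9, 0, 7] =(0 3 10)(7 11)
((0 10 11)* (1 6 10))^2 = (0 6 11 1 10) = [6, 10, 2, 3, 4, 5, 11, 7, 8, 9, 0, 1]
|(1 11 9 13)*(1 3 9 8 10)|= 12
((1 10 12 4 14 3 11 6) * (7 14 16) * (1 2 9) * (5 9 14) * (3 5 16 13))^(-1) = (1 9 5 14 2 6 11 3 13 4 12 10)(7 16) = [0, 9, 6, 13, 12, 14, 11, 16, 8, 5, 1, 3, 10, 4, 2, 15, 7]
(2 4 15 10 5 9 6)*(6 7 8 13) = (2 4 15 10 5 9 7 8 13 6) = [0, 1, 4, 3, 15, 9, 2, 8, 13, 7, 5, 11, 12, 6, 14, 10]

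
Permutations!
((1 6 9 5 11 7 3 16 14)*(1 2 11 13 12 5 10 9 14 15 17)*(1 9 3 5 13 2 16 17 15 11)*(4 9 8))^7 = (1 2 5 7 11 16 14 6)(3 17 8 4 9 10)(12 13) = [0, 2, 5, 17, 9, 7, 1, 11, 4, 10, 3, 16, 13, 12, 6, 15, 14, 8]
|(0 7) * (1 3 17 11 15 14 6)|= |(0 7)(1 3 17 11 15 14 6)|= 14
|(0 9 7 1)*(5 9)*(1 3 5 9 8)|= 7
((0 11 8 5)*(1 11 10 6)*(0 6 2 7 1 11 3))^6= (5 11)(6 8)= [0, 1, 2, 3, 4, 11, 8, 7, 6, 9, 10, 5]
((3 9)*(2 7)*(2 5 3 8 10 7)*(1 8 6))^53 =[0, 3, 2, 10, 4, 8, 5, 1, 9, 7, 6] =(1 3 10 6 5 8 9 7)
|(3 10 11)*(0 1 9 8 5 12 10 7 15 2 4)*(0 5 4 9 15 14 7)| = |(0 1 15 2 9 8 4 5 12 10 11 3)(7 14)| = 12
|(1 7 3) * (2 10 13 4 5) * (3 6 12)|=|(1 7 6 12 3)(2 10 13 4 5)|=5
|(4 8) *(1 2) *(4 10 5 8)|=6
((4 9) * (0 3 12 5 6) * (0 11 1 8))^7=[8, 11, 2, 0, 9, 12, 5, 7, 1, 4, 10, 6, 3]=(0 8 1 11 6 5 12 3)(4 9)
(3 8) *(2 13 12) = (2 13 12)(3 8) = [0, 1, 13, 8, 4, 5, 6, 7, 3, 9, 10, 11, 2, 12]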